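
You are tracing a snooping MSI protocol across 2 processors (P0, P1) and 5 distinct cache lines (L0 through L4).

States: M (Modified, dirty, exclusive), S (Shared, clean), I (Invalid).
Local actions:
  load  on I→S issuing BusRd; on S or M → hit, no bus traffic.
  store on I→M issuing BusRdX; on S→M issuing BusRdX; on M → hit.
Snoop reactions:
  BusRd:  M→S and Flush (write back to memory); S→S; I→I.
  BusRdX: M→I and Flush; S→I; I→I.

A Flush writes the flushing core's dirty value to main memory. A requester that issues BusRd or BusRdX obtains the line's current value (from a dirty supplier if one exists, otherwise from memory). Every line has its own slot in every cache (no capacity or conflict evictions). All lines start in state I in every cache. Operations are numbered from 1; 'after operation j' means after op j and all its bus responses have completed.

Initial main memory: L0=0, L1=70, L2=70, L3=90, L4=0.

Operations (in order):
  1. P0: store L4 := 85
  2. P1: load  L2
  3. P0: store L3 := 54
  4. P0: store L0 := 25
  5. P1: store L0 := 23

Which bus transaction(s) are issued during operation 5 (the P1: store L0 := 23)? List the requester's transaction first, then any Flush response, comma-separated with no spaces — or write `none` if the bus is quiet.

1. P0: store L4 := 85  bus=[BusRdX]  L4: P0=M P1=I  mem[L4]=0
2. P1: load  L2  bus=[BusRd]  L2: P0=I P1=S  mem[L2]=70
3. P0: store L3 := 54  bus=[BusRdX]  L3: P0=M P1=I  mem[L3]=90
4. P0: store L0 := 25  bus=[BusRdX]  L0: P0=M P1=I  mem[L0]=0
5. P1: store L0 := 23  bus=[BusRdX,Flush]  L0: P0=I P1=M  mem[L0]=25

bus = BusRdX,Flush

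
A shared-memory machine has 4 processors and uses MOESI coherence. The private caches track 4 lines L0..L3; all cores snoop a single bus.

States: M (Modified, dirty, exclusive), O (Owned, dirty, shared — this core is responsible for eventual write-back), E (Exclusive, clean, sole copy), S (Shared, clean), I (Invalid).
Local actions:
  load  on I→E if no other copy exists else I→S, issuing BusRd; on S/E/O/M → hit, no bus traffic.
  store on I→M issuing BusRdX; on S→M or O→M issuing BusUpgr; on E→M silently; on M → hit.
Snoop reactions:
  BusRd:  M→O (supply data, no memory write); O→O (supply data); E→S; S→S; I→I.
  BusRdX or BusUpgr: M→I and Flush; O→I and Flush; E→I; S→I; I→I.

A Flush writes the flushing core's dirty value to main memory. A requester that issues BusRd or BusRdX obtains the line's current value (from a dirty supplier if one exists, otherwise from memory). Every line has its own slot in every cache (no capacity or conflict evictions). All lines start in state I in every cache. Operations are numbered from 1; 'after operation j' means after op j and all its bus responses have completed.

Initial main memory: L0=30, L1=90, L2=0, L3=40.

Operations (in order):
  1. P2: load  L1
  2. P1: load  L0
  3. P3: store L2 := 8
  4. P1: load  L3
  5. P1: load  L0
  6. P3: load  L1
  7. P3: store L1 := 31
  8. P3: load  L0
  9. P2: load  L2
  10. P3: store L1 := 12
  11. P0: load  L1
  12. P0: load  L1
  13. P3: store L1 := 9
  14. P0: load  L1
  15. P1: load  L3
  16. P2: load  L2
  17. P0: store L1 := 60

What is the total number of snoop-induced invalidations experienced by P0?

step 1: P2: load  L1  ⟶  IIEI  (L1)  txn=BusRd  M[L1]=90
step 2: P1: load  L0  ⟶  IEII  (L0)  txn=BusRd  M[L0]=30
step 3: P3: store L2 := 8  ⟶  IIIM  (L2)  txn=BusRdX  M[L2]=0
step 4: P1: load  L3  ⟶  IEII  (L3)  txn=BusRd  M[L3]=40
step 5: P1: load  L0  ⟶  IEII  (L0)  txn=∅  M[L0]=30
step 6: P3: load  L1  ⟶  IISS  (L1)  txn=BusRd  M[L1]=90
step 7: P3: store L1 := 31  ⟶  IIIM  (L1)  txn=BusUpgr  M[L1]=90
step 8: P3: load  L0  ⟶  ISIS  (L0)  txn=BusRd  M[L0]=30
step 9: P2: load  L2  ⟶  IISO  (L2)  txn=BusRd  M[L2]=0
step 10: P3: store L1 := 12  ⟶  IIIM  (L1)  txn=∅  M[L1]=90
step 11: P0: load  L1  ⟶  SIIO  (L1)  txn=BusRd  M[L1]=90
step 12: P0: load  L1  ⟶  SIIO  (L1)  txn=∅  M[L1]=90
step 13: P3: store L1 := 9  ⟶  IIIM  (L1)  txn=BusUpgr  M[L1]=90
step 14: P0: load  L1  ⟶  SIIO  (L1)  txn=BusRd  M[L1]=90
step 15: P1: load  L3  ⟶  IEII  (L3)  txn=∅  M[L3]=40
step 16: P2: load  L2  ⟶  IISO  (L2)  txn=∅  M[L2]=0
step 17: P0: store L1 := 60  ⟶  MIII  (L1)  txn=BusUpgr+Flush  M[L1]=9

invalidations = 1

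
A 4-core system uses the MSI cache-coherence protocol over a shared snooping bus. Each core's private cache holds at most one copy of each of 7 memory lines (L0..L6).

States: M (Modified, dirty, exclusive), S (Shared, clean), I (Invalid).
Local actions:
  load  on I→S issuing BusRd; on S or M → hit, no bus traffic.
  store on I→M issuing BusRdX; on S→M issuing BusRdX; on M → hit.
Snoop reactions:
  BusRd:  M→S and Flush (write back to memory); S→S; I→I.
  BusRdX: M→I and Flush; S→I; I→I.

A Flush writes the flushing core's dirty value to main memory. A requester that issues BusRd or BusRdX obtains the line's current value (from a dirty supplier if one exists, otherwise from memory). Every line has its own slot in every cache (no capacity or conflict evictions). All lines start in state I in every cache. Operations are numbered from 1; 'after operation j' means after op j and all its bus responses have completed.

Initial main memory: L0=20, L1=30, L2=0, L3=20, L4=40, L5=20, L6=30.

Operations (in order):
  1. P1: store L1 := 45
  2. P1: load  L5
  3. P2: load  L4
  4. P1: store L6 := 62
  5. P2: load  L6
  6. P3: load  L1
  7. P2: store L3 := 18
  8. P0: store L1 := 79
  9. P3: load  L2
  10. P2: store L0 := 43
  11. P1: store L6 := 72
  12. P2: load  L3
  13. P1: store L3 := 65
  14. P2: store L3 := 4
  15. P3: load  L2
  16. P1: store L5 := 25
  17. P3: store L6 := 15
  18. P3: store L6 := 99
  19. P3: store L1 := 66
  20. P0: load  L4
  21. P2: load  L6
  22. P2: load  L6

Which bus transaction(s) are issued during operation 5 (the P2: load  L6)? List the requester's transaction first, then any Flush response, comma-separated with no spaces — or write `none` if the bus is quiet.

bus = BusRd,Flush

[1] P1: store L1 := 45 | P0:I, P1:M(45), P2:I, P3:I | bus: BusRdX
[2] P1: load  L5 | P0:I, P1:S(20), P2:I, P3:I | bus: BusRd
[3] P2: load  L4 | P0:I, P1:I, P2:S(40), P3:I | bus: BusRd
[4] P1: store L6 := 62 | P0:I, P1:M(62), P2:I, P3:I | bus: BusRdX
[5] P2: load  L6 | P0:I, P1:S(62), P2:S(62), P3:I | bus: BusRd,Flush
[6] P3: load  L1 | P0:I, P1:S(45), P2:I, P3:S(45) | bus: BusRd,Flush
[7] P2: store L3 := 18 | P0:I, P1:I, P2:M(18), P3:I | bus: BusRdX
[8] P0: store L1 := 79 | P0:M(79), P1:I, P2:I, P3:I | bus: BusRdX
[9] P3: load  L2 | P0:I, P1:I, P2:I, P3:S(0) | bus: BusRd
[10] P2: store L0 := 43 | P0:I, P1:I, P2:M(43), P3:I | bus: BusRdX
[11] P1: store L6 := 72 | P0:I, P1:M(72), P2:I, P3:I | bus: BusRdX
[12] P2: load  L3 | P0:I, P1:I, P2:M(18), P3:I | bus: none
[13] P1: store L3 := 65 | P0:I, P1:M(65), P2:I, P3:I | bus: BusRdX,Flush
[14] P2: store L3 := 4 | P0:I, P1:I, P2:M(4), P3:I | bus: BusRdX,Flush
[15] P3: load  L2 | P0:I, P1:I, P2:I, P3:S(0) | bus: none
[16] P1: store L5 := 25 | P0:I, P1:M(25), P2:I, P3:I | bus: BusRdX
[17] P3: store L6 := 15 | P0:I, P1:I, P2:I, P3:M(15) | bus: BusRdX,Flush
[18] P3: store L6 := 99 | P0:I, P1:I, P2:I, P3:M(99) | bus: none
[19] P3: store L1 := 66 | P0:I, P1:I, P2:I, P3:M(66) | bus: BusRdX,Flush
[20] P0: load  L4 | P0:S(40), P1:I, P2:S(40), P3:I | bus: BusRd
[21] P2: load  L6 | P0:I, P1:I, P2:S(99), P3:S(99) | bus: BusRd,Flush
[22] P2: load  L6 | P0:I, P1:I, P2:S(99), P3:S(99) | bus: none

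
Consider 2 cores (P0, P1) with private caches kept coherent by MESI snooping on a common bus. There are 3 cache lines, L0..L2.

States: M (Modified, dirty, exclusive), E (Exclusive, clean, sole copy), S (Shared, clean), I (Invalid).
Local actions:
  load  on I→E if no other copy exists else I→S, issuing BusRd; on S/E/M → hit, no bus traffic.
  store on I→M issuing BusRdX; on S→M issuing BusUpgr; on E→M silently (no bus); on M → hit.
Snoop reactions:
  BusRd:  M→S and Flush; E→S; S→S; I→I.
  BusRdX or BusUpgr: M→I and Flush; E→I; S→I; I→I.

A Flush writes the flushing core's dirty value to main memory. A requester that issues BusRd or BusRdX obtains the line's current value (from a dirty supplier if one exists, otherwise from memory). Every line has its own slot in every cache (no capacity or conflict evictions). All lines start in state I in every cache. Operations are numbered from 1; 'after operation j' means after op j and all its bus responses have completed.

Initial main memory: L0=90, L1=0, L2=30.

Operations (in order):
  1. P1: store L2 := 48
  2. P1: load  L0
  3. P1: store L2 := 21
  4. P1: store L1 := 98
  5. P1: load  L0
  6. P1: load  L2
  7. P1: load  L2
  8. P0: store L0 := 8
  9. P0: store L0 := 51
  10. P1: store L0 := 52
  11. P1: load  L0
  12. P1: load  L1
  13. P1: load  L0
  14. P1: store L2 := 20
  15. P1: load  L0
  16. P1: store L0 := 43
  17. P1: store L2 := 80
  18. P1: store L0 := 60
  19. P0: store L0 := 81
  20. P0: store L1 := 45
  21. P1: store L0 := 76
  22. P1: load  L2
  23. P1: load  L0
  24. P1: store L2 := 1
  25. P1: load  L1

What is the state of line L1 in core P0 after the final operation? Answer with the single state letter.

1. P1: store L2 := 48  bus=[BusRdX]  L2: P0=I P1=M  mem[L2]=30
2. P1: load  L0  bus=[BusRd]  L0: P0=I P1=E  mem[L0]=90
3. P1: store L2 := 21  bus=[-]  L2: P0=I P1=M  mem[L2]=30
4. P1: store L1 := 98  bus=[BusRdX]  L1: P0=I P1=M  mem[L1]=0
5. P1: load  L0  bus=[-]  L0: P0=I P1=E  mem[L0]=90
6. P1: load  L2  bus=[-]  L2: P0=I P1=M  mem[L2]=30
7. P1: load  L2  bus=[-]  L2: P0=I P1=M  mem[L2]=30
8. P0: store L0 := 8  bus=[BusRdX]  L0: P0=M P1=I  mem[L0]=90
9. P0: store L0 := 51  bus=[-]  L0: P0=M P1=I  mem[L0]=90
10. P1: store L0 := 52  bus=[BusRdX,Flush]  L0: P0=I P1=M  mem[L0]=51
11. P1: load  L0  bus=[-]  L0: P0=I P1=M  mem[L0]=51
12. P1: load  L1  bus=[-]  L1: P0=I P1=M  mem[L1]=0
13. P1: load  L0  bus=[-]  L0: P0=I P1=M  mem[L0]=51
14. P1: store L2 := 20  bus=[-]  L2: P0=I P1=M  mem[L2]=30
15. P1: load  L0  bus=[-]  L0: P0=I P1=M  mem[L0]=51
16. P1: store L0 := 43  bus=[-]  L0: P0=I P1=M  mem[L0]=51
17. P1: store L2 := 80  bus=[-]  L2: P0=I P1=M  mem[L2]=30
18. P1: store L0 := 60  bus=[-]  L0: P0=I P1=M  mem[L0]=51
19. P0: store L0 := 81  bus=[BusRdX,Flush]  L0: P0=M P1=I  mem[L0]=60
20. P0: store L1 := 45  bus=[BusRdX,Flush]  L1: P0=M P1=I  mem[L1]=98
21. P1: store L0 := 76  bus=[BusRdX,Flush]  L0: P0=I P1=M  mem[L0]=81
22. P1: load  L2  bus=[-]  L2: P0=I P1=M  mem[L2]=30
23. P1: load  L0  bus=[-]  L0: P0=I P1=M  mem[L0]=81
24. P1: store L2 := 1  bus=[-]  L2: P0=I P1=M  mem[L2]=30
25. P1: load  L1  bus=[BusRd,Flush]  L1: P0=S P1=S  mem[L1]=45

state = S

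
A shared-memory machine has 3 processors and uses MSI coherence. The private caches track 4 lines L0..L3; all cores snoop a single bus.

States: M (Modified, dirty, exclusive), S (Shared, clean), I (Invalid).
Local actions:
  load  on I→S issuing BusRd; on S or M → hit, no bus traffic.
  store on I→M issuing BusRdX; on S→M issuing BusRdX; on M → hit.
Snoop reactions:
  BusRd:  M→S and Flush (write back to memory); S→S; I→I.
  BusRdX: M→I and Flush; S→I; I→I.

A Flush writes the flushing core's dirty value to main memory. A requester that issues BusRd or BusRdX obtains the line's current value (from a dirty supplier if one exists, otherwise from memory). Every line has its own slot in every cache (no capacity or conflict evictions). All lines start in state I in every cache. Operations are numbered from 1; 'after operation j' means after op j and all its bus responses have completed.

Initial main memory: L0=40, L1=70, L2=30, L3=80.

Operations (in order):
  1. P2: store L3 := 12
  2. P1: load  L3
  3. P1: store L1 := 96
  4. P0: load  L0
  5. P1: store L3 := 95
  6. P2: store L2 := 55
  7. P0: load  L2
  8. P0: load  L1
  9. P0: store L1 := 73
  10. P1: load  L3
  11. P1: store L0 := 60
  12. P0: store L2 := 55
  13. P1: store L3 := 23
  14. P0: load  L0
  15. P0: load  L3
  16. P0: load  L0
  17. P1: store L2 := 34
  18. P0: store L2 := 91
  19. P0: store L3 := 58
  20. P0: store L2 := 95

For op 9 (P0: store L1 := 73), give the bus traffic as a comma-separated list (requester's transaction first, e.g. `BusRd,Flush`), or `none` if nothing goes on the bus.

bus = BusRdX

1. P2: store L3 := 12  bus=[BusRdX]  L3: P0=I P1=I P2=M  mem[L3]=80
2. P1: load  L3  bus=[BusRd,Flush]  L3: P0=I P1=S P2=S  mem[L3]=12
3. P1: store L1 := 96  bus=[BusRdX]  L1: P0=I P1=M P2=I  mem[L1]=70
4. P0: load  L0  bus=[BusRd]  L0: P0=S P1=I P2=I  mem[L0]=40
5. P1: store L3 := 95  bus=[BusRdX]  L3: P0=I P1=M P2=I  mem[L3]=12
6. P2: store L2 := 55  bus=[BusRdX]  L2: P0=I P1=I P2=M  mem[L2]=30
7. P0: load  L2  bus=[BusRd,Flush]  L2: P0=S P1=I P2=S  mem[L2]=55
8. P0: load  L1  bus=[BusRd,Flush]  L1: P0=S P1=S P2=I  mem[L1]=96
9. P0: store L1 := 73  bus=[BusRdX]  L1: P0=M P1=I P2=I  mem[L1]=96
10. P1: load  L3  bus=[-]  L3: P0=I P1=M P2=I  mem[L3]=12
11. P1: store L0 := 60  bus=[BusRdX]  L0: P0=I P1=M P2=I  mem[L0]=40
12. P0: store L2 := 55  bus=[BusRdX]  L2: P0=M P1=I P2=I  mem[L2]=55
13. P1: store L3 := 23  bus=[-]  L3: P0=I P1=M P2=I  mem[L3]=12
14. P0: load  L0  bus=[BusRd,Flush]  L0: P0=S P1=S P2=I  mem[L0]=60
15. P0: load  L3  bus=[BusRd,Flush]  L3: P0=S P1=S P2=I  mem[L3]=23
16. P0: load  L0  bus=[-]  L0: P0=S P1=S P2=I  mem[L0]=60
17. P1: store L2 := 34  bus=[BusRdX,Flush]  L2: P0=I P1=M P2=I  mem[L2]=55
18. P0: store L2 := 91  bus=[BusRdX,Flush]  L2: P0=M P1=I P2=I  mem[L2]=34
19. P0: store L3 := 58  bus=[BusRdX]  L3: P0=M P1=I P2=I  mem[L3]=23
20. P0: store L2 := 95  bus=[-]  L2: P0=M P1=I P2=I  mem[L2]=34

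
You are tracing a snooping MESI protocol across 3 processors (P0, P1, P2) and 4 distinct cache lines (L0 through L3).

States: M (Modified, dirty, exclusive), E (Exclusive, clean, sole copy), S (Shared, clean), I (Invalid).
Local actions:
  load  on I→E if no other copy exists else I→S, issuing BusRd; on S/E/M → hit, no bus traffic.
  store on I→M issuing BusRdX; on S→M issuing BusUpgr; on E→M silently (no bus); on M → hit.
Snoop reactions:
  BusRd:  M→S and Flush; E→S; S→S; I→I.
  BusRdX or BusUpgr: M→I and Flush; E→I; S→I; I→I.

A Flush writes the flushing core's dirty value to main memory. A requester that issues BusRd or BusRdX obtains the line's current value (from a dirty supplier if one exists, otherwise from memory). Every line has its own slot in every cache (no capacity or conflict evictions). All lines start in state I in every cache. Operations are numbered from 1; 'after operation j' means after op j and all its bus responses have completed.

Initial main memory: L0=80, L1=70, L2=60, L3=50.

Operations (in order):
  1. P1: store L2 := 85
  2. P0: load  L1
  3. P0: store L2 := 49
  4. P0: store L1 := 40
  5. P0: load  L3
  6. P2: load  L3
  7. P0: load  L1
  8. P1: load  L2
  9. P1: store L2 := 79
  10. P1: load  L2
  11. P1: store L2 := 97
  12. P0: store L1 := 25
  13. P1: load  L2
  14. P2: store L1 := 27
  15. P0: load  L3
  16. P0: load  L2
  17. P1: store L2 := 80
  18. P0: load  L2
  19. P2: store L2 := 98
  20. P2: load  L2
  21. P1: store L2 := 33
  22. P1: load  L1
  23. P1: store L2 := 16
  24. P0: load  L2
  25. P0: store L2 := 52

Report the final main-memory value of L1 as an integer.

memory[L1] = 27

[1] P1: store L2 := 85 | P0:I, P1:M(85), P2:I | bus: BusRdX
[2] P0: load  L1 | P0:E(70), P1:I, P2:I | bus: BusRd
[3] P0: store L2 := 49 | P0:M(49), P1:I, P2:I | bus: BusRdX,Flush
[4] P0: store L1 := 40 | P0:M(40), P1:I, P2:I | bus: none
[5] P0: load  L3 | P0:E(50), P1:I, P2:I | bus: BusRd
[6] P2: load  L3 | P0:S(50), P1:I, P2:S(50) | bus: BusRd
[7] P0: load  L1 | P0:M(40), P1:I, P2:I | bus: none
[8] P1: load  L2 | P0:S(49), P1:S(49), P2:I | bus: BusRd,Flush
[9] P1: store L2 := 79 | P0:I, P1:M(79), P2:I | bus: BusUpgr
[10] P1: load  L2 | P0:I, P1:M(79), P2:I | bus: none
[11] P1: store L2 := 97 | P0:I, P1:M(97), P2:I | bus: none
[12] P0: store L1 := 25 | P0:M(25), P1:I, P2:I | bus: none
[13] P1: load  L2 | P0:I, P1:M(97), P2:I | bus: none
[14] P2: store L1 := 27 | P0:I, P1:I, P2:M(27) | bus: BusRdX,Flush
[15] P0: load  L3 | P0:S(50), P1:I, P2:S(50) | bus: none
[16] P0: load  L2 | P0:S(97), P1:S(97), P2:I | bus: BusRd,Flush
[17] P1: store L2 := 80 | P0:I, P1:M(80), P2:I | bus: BusUpgr
[18] P0: load  L2 | P0:S(80), P1:S(80), P2:I | bus: BusRd,Flush
[19] P2: store L2 := 98 | P0:I, P1:I, P2:M(98) | bus: BusRdX
[20] P2: load  L2 | P0:I, P1:I, P2:M(98) | bus: none
[21] P1: store L2 := 33 | P0:I, P1:M(33), P2:I | bus: BusRdX,Flush
[22] P1: load  L1 | P0:I, P1:S(27), P2:S(27) | bus: BusRd,Flush
[23] P1: store L2 := 16 | P0:I, P1:M(16), P2:I | bus: none
[24] P0: load  L2 | P0:S(16), P1:S(16), P2:I | bus: BusRd,Flush
[25] P0: store L2 := 52 | P0:M(52), P1:I, P2:I | bus: BusUpgr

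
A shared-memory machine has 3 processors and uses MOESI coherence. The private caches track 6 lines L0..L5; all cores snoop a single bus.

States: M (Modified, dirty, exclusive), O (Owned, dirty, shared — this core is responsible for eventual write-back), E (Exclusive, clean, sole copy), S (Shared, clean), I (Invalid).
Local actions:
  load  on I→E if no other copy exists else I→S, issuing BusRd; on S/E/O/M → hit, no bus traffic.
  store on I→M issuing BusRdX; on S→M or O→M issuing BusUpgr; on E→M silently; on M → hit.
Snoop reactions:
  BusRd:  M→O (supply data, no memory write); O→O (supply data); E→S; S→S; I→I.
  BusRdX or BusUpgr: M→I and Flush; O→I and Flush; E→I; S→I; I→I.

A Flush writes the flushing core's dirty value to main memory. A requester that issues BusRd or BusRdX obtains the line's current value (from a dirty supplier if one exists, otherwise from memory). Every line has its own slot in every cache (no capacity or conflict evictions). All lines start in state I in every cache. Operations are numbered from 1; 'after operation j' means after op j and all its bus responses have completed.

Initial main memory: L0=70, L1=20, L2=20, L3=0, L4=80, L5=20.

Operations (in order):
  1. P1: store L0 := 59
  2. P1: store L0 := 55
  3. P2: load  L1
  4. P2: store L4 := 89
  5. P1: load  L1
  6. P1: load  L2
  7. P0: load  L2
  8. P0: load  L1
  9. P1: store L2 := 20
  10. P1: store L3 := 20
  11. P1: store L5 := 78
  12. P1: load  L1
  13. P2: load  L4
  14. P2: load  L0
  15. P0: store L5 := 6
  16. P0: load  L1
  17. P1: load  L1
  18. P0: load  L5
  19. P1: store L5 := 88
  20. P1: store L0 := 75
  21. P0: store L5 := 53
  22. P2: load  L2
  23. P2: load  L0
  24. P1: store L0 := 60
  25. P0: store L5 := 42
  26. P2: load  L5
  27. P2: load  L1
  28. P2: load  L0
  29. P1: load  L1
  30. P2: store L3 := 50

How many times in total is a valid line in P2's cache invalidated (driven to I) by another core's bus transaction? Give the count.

invalidations = 2

step 1: P1: store L0 := 59  ⟶  IMI  (L0)  txn=BusRdX  M[L0]=70
step 2: P1: store L0 := 55  ⟶  IMI  (L0)  txn=∅  M[L0]=70
step 3: P2: load  L1  ⟶  IIE  (L1)  txn=BusRd  M[L1]=20
step 4: P2: store L4 := 89  ⟶  IIM  (L4)  txn=BusRdX  M[L4]=80
step 5: P1: load  L1  ⟶  ISS  (L1)  txn=BusRd  M[L1]=20
step 6: P1: load  L2  ⟶  IEI  (L2)  txn=BusRd  M[L2]=20
step 7: P0: load  L2  ⟶  SSI  (L2)  txn=BusRd  M[L2]=20
step 8: P0: load  L1  ⟶  SSS  (L1)  txn=BusRd  M[L1]=20
step 9: P1: store L2 := 20  ⟶  IMI  (L2)  txn=BusUpgr  M[L2]=20
step 10: P1: store L3 := 20  ⟶  IMI  (L3)  txn=BusRdX  M[L3]=0
step 11: P1: store L5 := 78  ⟶  IMI  (L5)  txn=BusRdX  M[L5]=20
step 12: P1: load  L1  ⟶  SSS  (L1)  txn=∅  M[L1]=20
step 13: P2: load  L4  ⟶  IIM  (L4)  txn=∅  M[L4]=80
step 14: P2: load  L0  ⟶  IOS  (L0)  txn=BusRd  M[L0]=70
step 15: P0: store L5 := 6  ⟶  MII  (L5)  txn=BusRdX+Flush  M[L5]=78
step 16: P0: load  L1  ⟶  SSS  (L1)  txn=∅  M[L1]=20
step 17: P1: load  L1  ⟶  SSS  (L1)  txn=∅  M[L1]=20
step 18: P0: load  L5  ⟶  MII  (L5)  txn=∅  M[L5]=78
step 19: P1: store L5 := 88  ⟶  IMI  (L5)  txn=BusRdX+Flush  M[L5]=6
step 20: P1: store L0 := 75  ⟶  IMI  (L0)  txn=BusUpgr  M[L0]=70
step 21: P0: store L5 := 53  ⟶  MII  (L5)  txn=BusRdX+Flush  M[L5]=88
step 22: P2: load  L2  ⟶  IOS  (L2)  txn=BusRd  M[L2]=20
step 23: P2: load  L0  ⟶  IOS  (L0)  txn=BusRd  M[L0]=70
step 24: P1: store L0 := 60  ⟶  IMI  (L0)  txn=BusUpgr  M[L0]=70
step 25: P0: store L5 := 42  ⟶  MII  (L5)  txn=∅  M[L5]=88
step 26: P2: load  L5  ⟶  OIS  (L5)  txn=BusRd  M[L5]=88
step 27: P2: load  L1  ⟶  SSS  (L1)  txn=∅  M[L1]=20
step 28: P2: load  L0  ⟶  IOS  (L0)  txn=BusRd  M[L0]=70
step 29: P1: load  L1  ⟶  SSS  (L1)  txn=∅  M[L1]=20
step 30: P2: store L3 := 50  ⟶  IIM  (L3)  txn=BusRdX+Flush  M[L3]=20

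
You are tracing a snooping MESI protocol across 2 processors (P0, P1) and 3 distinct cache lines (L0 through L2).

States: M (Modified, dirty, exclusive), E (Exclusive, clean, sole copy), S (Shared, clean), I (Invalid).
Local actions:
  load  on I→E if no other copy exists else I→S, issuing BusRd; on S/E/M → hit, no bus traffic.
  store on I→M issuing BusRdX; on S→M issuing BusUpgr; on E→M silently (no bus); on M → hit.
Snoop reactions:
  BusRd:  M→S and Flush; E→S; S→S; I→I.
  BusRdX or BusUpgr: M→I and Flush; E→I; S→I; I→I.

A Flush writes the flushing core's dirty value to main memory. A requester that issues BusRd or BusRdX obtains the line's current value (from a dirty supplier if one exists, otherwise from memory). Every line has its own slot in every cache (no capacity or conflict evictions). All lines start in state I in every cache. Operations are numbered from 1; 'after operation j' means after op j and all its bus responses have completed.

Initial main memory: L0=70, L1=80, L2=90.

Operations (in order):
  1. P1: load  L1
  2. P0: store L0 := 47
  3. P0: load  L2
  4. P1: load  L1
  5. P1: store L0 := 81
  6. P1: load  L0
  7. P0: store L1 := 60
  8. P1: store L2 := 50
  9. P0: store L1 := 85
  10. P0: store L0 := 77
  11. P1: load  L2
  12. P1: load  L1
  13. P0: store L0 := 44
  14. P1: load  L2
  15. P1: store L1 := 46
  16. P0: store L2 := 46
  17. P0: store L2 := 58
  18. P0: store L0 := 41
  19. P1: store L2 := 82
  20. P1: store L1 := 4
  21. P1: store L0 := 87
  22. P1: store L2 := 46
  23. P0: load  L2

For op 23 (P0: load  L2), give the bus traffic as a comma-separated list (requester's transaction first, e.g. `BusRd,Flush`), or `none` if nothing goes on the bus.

step 1: P1: load  L1  ⟶  IE  (L1)  txn=BusRd  M[L1]=80
step 2: P0: store L0 := 47  ⟶  MI  (L0)  txn=BusRdX  M[L0]=70
step 3: P0: load  L2  ⟶  EI  (L2)  txn=BusRd  M[L2]=90
step 4: P1: load  L1  ⟶  IE  (L1)  txn=∅  M[L1]=80
step 5: P1: store L0 := 81  ⟶  IM  (L0)  txn=BusRdX+Flush  M[L0]=47
step 6: P1: load  L0  ⟶  IM  (L0)  txn=∅  M[L0]=47
step 7: P0: store L1 := 60  ⟶  MI  (L1)  txn=BusRdX  M[L1]=80
step 8: P1: store L2 := 50  ⟶  IM  (L2)  txn=BusRdX  M[L2]=90
step 9: P0: store L1 := 85  ⟶  MI  (L1)  txn=∅  M[L1]=80
step 10: P0: store L0 := 77  ⟶  MI  (L0)  txn=BusRdX+Flush  M[L0]=81
step 11: P1: load  L2  ⟶  IM  (L2)  txn=∅  M[L2]=90
step 12: P1: load  L1  ⟶  SS  (L1)  txn=BusRd+Flush  M[L1]=85
step 13: P0: store L0 := 44  ⟶  MI  (L0)  txn=∅  M[L0]=81
step 14: P1: load  L2  ⟶  IM  (L2)  txn=∅  M[L2]=90
step 15: P1: store L1 := 46  ⟶  IM  (L1)  txn=BusUpgr  M[L1]=85
step 16: P0: store L2 := 46  ⟶  MI  (L2)  txn=BusRdX+Flush  M[L2]=50
step 17: P0: store L2 := 58  ⟶  MI  (L2)  txn=∅  M[L2]=50
step 18: P0: store L0 := 41  ⟶  MI  (L0)  txn=∅  M[L0]=81
step 19: P1: store L2 := 82  ⟶  IM  (L2)  txn=BusRdX+Flush  M[L2]=58
step 20: P1: store L1 := 4  ⟶  IM  (L1)  txn=∅  M[L1]=85
step 21: P1: store L0 := 87  ⟶  IM  (L0)  txn=BusRdX+Flush  M[L0]=41
step 22: P1: store L2 := 46  ⟶  IM  (L2)  txn=∅  M[L2]=58
step 23: P0: load  L2  ⟶  SS  (L2)  txn=BusRd+Flush  M[L2]=46

bus = BusRd,Flush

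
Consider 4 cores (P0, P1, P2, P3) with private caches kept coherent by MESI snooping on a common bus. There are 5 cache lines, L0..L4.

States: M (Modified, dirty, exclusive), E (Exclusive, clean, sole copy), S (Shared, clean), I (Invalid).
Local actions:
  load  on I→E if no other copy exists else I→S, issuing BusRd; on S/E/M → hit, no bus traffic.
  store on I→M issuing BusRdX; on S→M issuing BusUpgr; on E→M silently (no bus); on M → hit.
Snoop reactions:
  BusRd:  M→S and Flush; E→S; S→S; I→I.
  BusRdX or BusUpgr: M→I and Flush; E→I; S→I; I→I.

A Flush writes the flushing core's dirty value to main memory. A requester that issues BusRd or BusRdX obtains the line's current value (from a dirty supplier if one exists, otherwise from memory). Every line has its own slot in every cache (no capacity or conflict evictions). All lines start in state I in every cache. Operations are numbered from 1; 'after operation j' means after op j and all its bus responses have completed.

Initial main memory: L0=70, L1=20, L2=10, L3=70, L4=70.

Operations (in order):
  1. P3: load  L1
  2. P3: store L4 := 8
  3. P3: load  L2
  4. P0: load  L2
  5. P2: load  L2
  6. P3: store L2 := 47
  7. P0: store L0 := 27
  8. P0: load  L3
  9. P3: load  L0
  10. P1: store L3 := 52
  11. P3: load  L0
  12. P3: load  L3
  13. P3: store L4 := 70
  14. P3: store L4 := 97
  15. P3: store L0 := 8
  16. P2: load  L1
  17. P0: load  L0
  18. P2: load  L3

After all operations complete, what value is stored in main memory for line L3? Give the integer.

  op1 P3: load  L1 → I/I/I/E on L1; bus BusRd; mem=20
  op2 P3: store L4 := 8 → I/I/I/M on L4; bus BusRdX; mem=70
  op3 P3: load  L2 → I/I/I/E on L2; bus BusRd; mem=10
  op4 P0: load  L2 → S/I/I/S on L2; bus BusRd; mem=10
  op5 P2: load  L2 → S/I/S/S on L2; bus BusRd; mem=10
  op6 P3: store L2 := 47 → I/I/I/M on L2; bus BusUpgr; mem=10
  op7 P0: store L0 := 27 → M/I/I/I on L0; bus BusRdX; mem=70
  op8 P0: load  L3 → E/I/I/I on L3; bus BusRd; mem=70
  op9 P3: load  L0 → S/I/I/S on L0; bus BusRd Flush; mem=27
  op10 P1: store L3 := 52 → I/M/I/I on L3; bus BusRdX; mem=70
  op11 P3: load  L0 → S/I/I/S on L0; bus (none); mem=27
  op12 P3: load  L3 → I/S/I/S on L3; bus BusRd Flush; mem=52
  op13 P3: store L4 := 70 → I/I/I/M on L4; bus (none); mem=70
  op14 P3: store L4 := 97 → I/I/I/M on L4; bus (none); mem=70
  op15 P3: store L0 := 8 → I/I/I/M on L0; bus BusUpgr; mem=27
  op16 P2: load  L1 → I/I/S/S on L1; bus BusRd; mem=20
  op17 P0: load  L0 → S/I/I/S on L0; bus BusRd Flush; mem=8
  op18 P2: load  L3 → I/S/S/S on L3; bus BusRd; mem=52

memory[L3] = 52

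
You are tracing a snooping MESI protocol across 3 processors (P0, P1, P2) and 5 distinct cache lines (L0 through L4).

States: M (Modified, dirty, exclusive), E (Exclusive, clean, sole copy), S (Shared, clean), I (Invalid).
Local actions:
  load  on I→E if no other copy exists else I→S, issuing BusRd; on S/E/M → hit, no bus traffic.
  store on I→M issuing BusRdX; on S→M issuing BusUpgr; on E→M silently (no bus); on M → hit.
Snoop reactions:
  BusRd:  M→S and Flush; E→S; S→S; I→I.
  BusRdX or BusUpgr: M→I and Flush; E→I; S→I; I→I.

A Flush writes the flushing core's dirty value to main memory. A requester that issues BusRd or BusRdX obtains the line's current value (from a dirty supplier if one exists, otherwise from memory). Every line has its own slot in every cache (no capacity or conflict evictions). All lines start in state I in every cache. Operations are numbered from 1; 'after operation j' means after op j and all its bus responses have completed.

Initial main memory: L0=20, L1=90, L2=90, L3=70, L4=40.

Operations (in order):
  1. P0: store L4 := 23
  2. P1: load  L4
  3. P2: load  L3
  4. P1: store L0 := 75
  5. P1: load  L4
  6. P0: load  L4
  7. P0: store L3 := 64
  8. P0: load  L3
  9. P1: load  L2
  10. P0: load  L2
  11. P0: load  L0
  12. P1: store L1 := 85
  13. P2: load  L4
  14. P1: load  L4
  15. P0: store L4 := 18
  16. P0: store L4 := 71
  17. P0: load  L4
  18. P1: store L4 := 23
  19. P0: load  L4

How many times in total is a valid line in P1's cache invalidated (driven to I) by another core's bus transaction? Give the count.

step 1: P0: store L4 := 23  ⟶  MII  (L4)  txn=BusRdX  M[L4]=40
step 2: P1: load  L4  ⟶  SSI  (L4)  txn=BusRd+Flush  M[L4]=23
step 3: P2: load  L3  ⟶  IIE  (L3)  txn=BusRd  M[L3]=70
step 4: P1: store L0 := 75  ⟶  IMI  (L0)  txn=BusRdX  M[L0]=20
step 5: P1: load  L4  ⟶  SSI  (L4)  txn=∅  M[L4]=23
step 6: P0: load  L4  ⟶  SSI  (L4)  txn=∅  M[L4]=23
step 7: P0: store L3 := 64  ⟶  MII  (L3)  txn=BusRdX  M[L3]=70
step 8: P0: load  L3  ⟶  MII  (L3)  txn=∅  M[L3]=70
step 9: P1: load  L2  ⟶  IEI  (L2)  txn=BusRd  M[L2]=90
step 10: P0: load  L2  ⟶  SSI  (L2)  txn=BusRd  M[L2]=90
step 11: P0: load  L0  ⟶  SSI  (L0)  txn=BusRd+Flush  M[L0]=75
step 12: P1: store L1 := 85  ⟶  IMI  (L1)  txn=BusRdX  M[L1]=90
step 13: P2: load  L4  ⟶  SSS  (L4)  txn=BusRd  M[L4]=23
step 14: P1: load  L4  ⟶  SSS  (L4)  txn=∅  M[L4]=23
step 15: P0: store L4 := 18  ⟶  MII  (L4)  txn=BusUpgr  M[L4]=23
step 16: P0: store L4 := 71  ⟶  MII  (L4)  txn=∅  M[L4]=23
step 17: P0: load  L4  ⟶  MII  (L4)  txn=∅  M[L4]=23
step 18: P1: store L4 := 23  ⟶  IMI  (L4)  txn=BusRdX+Flush  M[L4]=71
step 19: P0: load  L4  ⟶  SSI  (L4)  txn=BusRd+Flush  M[L4]=23

invalidations = 1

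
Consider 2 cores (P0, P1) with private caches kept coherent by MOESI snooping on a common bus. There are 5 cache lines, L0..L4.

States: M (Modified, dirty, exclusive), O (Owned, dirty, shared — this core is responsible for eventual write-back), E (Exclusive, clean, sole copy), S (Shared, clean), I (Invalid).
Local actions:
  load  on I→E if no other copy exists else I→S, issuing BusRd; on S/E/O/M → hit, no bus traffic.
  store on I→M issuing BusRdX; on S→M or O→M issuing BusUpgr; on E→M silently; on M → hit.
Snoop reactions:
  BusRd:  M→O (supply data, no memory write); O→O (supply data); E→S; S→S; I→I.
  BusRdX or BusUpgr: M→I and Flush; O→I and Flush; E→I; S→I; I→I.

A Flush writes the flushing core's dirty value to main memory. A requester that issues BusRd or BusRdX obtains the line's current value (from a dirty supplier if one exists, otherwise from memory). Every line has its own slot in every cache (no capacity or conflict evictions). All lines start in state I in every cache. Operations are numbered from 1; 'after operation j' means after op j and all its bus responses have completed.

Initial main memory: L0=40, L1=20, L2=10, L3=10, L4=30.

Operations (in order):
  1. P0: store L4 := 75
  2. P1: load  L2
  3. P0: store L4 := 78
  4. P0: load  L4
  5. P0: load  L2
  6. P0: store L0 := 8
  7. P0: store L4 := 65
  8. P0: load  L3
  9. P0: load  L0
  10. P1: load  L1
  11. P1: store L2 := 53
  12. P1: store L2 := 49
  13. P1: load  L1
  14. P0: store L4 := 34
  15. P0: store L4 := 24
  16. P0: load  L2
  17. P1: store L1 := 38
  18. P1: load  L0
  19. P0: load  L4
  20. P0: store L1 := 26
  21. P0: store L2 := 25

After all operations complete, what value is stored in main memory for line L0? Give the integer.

step 1: P0: store L4 := 75  ⟶  MI  (L4)  txn=BusRdX  M[L4]=30
step 2: P1: load  L2  ⟶  IE  (L2)  txn=BusRd  M[L2]=10
step 3: P0: store L4 := 78  ⟶  MI  (L4)  txn=∅  M[L4]=30
step 4: P0: load  L4  ⟶  MI  (L4)  txn=∅  M[L4]=30
step 5: P0: load  L2  ⟶  SS  (L2)  txn=BusRd  M[L2]=10
step 6: P0: store L0 := 8  ⟶  MI  (L0)  txn=BusRdX  M[L0]=40
step 7: P0: store L4 := 65  ⟶  MI  (L4)  txn=∅  M[L4]=30
step 8: P0: load  L3  ⟶  EI  (L3)  txn=BusRd  M[L3]=10
step 9: P0: load  L0  ⟶  MI  (L0)  txn=∅  M[L0]=40
step 10: P1: load  L1  ⟶  IE  (L1)  txn=BusRd  M[L1]=20
step 11: P1: store L2 := 53  ⟶  IM  (L2)  txn=BusUpgr  M[L2]=10
step 12: P1: store L2 := 49  ⟶  IM  (L2)  txn=∅  M[L2]=10
step 13: P1: load  L1  ⟶  IE  (L1)  txn=∅  M[L1]=20
step 14: P0: store L4 := 34  ⟶  MI  (L4)  txn=∅  M[L4]=30
step 15: P0: store L4 := 24  ⟶  MI  (L4)  txn=∅  M[L4]=30
step 16: P0: load  L2  ⟶  SO  (L2)  txn=BusRd  M[L2]=10
step 17: P1: store L1 := 38  ⟶  IM  (L1)  txn=∅  M[L1]=20
step 18: P1: load  L0  ⟶  OS  (L0)  txn=BusRd  M[L0]=40
step 19: P0: load  L4  ⟶  MI  (L4)  txn=∅  M[L4]=30
step 20: P0: store L1 := 26  ⟶  MI  (L1)  txn=BusRdX+Flush  M[L1]=38
step 21: P0: store L2 := 25  ⟶  MI  (L2)  txn=BusUpgr+Flush  M[L2]=49

memory[L0] = 40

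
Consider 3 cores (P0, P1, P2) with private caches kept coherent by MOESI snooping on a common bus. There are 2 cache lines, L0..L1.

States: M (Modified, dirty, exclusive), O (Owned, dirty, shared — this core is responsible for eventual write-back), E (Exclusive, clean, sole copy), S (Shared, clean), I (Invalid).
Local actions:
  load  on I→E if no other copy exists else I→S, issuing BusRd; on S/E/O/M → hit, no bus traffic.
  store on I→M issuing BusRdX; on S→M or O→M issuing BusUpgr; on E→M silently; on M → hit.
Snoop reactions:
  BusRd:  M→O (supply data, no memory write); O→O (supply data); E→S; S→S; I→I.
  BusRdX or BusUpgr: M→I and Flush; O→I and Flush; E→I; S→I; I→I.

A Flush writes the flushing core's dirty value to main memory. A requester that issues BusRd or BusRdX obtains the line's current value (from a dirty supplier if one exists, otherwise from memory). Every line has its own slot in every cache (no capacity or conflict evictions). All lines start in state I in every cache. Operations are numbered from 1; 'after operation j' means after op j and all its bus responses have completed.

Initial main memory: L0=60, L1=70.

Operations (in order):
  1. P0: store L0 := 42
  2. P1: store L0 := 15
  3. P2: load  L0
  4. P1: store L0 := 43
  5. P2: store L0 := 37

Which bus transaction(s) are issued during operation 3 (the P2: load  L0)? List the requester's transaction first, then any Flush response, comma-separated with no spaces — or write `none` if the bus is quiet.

[1] P0: store L0 := 42 | P0:M(42), P1:I, P2:I | bus: BusRdX
[2] P1: store L0 := 15 | P0:I, P1:M(15), P2:I | bus: BusRdX,Flush
[3] P2: load  L0 | P0:I, P1:O(15), P2:S(15) | bus: BusRd
[4] P1: store L0 := 43 | P0:I, P1:M(43), P2:I | bus: BusUpgr
[5] P2: store L0 := 37 | P0:I, P1:I, P2:M(37) | bus: BusRdX,Flush

bus = BusRd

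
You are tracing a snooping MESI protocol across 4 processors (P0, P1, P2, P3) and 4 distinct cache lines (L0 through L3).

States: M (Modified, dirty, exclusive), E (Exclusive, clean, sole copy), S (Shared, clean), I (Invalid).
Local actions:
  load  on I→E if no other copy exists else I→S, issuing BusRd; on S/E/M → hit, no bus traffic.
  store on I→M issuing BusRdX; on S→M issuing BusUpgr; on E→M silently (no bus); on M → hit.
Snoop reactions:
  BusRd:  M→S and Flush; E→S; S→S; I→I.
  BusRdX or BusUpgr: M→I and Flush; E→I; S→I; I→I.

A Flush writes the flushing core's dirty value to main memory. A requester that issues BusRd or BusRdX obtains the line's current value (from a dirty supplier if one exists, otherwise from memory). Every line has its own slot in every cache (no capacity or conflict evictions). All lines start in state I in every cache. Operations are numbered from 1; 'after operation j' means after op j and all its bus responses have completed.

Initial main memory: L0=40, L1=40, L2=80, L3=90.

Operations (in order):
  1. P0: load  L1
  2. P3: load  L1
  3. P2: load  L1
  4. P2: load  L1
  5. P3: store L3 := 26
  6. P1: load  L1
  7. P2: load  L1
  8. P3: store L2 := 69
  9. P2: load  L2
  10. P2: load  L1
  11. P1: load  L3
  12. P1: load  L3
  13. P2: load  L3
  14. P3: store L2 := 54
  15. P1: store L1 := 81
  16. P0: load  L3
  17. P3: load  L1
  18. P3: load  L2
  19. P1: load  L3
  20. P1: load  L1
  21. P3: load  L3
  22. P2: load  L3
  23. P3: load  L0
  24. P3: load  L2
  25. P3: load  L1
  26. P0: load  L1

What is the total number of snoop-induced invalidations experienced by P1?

1. P0: load  L1  bus=[BusRd]  L1: P0=E P1=I P2=I P3=I  mem[L1]=40
2. P3: load  L1  bus=[BusRd]  L1: P0=S P1=I P2=I P3=S  mem[L1]=40
3. P2: load  L1  bus=[BusRd]  L1: P0=S P1=I P2=S P3=S  mem[L1]=40
4. P2: load  L1  bus=[-]  L1: P0=S P1=I P2=S P3=S  mem[L1]=40
5. P3: store L3 := 26  bus=[BusRdX]  L3: P0=I P1=I P2=I P3=M  mem[L3]=90
6. P1: load  L1  bus=[BusRd]  L1: P0=S P1=S P2=S P3=S  mem[L1]=40
7. P2: load  L1  bus=[-]  L1: P0=S P1=S P2=S P3=S  mem[L1]=40
8. P3: store L2 := 69  bus=[BusRdX]  L2: P0=I P1=I P2=I P3=M  mem[L2]=80
9. P2: load  L2  bus=[BusRd,Flush]  L2: P0=I P1=I P2=S P3=S  mem[L2]=69
10. P2: load  L1  bus=[-]  L1: P0=S P1=S P2=S P3=S  mem[L1]=40
11. P1: load  L3  bus=[BusRd,Flush]  L3: P0=I P1=S P2=I P3=S  mem[L3]=26
12. P1: load  L3  bus=[-]  L3: P0=I P1=S P2=I P3=S  mem[L3]=26
13. P2: load  L3  bus=[BusRd]  L3: P0=I P1=S P2=S P3=S  mem[L3]=26
14. P3: store L2 := 54  bus=[BusUpgr]  L2: P0=I P1=I P2=I P3=M  mem[L2]=69
15. P1: store L1 := 81  bus=[BusUpgr]  L1: P0=I P1=M P2=I P3=I  mem[L1]=40
16. P0: load  L3  bus=[BusRd]  L3: P0=S P1=S P2=S P3=S  mem[L3]=26
17. P3: load  L1  bus=[BusRd,Flush]  L1: P0=I P1=S P2=I P3=S  mem[L1]=81
18. P3: load  L2  bus=[-]  L2: P0=I P1=I P2=I P3=M  mem[L2]=69
19. P1: load  L3  bus=[-]  L3: P0=S P1=S P2=S P3=S  mem[L3]=26
20. P1: load  L1  bus=[-]  L1: P0=I P1=S P2=I P3=S  mem[L1]=81
21. P3: load  L3  bus=[-]  L3: P0=S P1=S P2=S P3=S  mem[L3]=26
22. P2: load  L3  bus=[-]  L3: P0=S P1=S P2=S P3=S  mem[L3]=26
23. P3: load  L0  bus=[BusRd]  L0: P0=I P1=I P2=I P3=E  mem[L0]=40
24. P3: load  L2  bus=[-]  L2: P0=I P1=I P2=I P3=M  mem[L2]=69
25. P3: load  L1  bus=[-]  L1: P0=I P1=S P2=I P3=S  mem[L1]=81
26. P0: load  L1  bus=[BusRd]  L1: P0=S P1=S P2=I P3=S  mem[L1]=81

invalidations = 0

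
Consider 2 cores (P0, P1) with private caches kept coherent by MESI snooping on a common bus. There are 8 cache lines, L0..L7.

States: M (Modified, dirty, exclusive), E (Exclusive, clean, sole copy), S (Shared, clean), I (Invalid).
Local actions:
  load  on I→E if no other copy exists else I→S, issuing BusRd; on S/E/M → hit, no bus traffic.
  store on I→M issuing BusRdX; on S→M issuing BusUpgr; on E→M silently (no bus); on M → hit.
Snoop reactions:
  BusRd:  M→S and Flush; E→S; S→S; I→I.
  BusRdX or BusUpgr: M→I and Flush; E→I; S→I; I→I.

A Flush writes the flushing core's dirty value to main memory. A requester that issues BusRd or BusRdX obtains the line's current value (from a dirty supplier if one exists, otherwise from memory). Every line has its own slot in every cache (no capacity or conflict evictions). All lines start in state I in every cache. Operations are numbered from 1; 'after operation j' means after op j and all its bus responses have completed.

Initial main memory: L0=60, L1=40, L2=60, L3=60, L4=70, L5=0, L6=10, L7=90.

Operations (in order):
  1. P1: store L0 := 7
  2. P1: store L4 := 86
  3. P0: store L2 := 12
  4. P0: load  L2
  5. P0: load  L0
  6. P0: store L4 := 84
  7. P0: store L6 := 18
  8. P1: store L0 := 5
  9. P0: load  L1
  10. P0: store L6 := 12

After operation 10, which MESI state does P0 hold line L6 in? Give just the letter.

state = M

step 1: P1: store L0 := 7  ⟶  IM  (L0)  txn=BusRdX  M[L0]=60
step 2: P1: store L4 := 86  ⟶  IM  (L4)  txn=BusRdX  M[L4]=70
step 3: P0: store L2 := 12  ⟶  MI  (L2)  txn=BusRdX  M[L2]=60
step 4: P0: load  L2  ⟶  MI  (L2)  txn=∅  M[L2]=60
step 5: P0: load  L0  ⟶  SS  (L0)  txn=BusRd+Flush  M[L0]=7
step 6: P0: store L4 := 84  ⟶  MI  (L4)  txn=BusRdX+Flush  M[L4]=86
step 7: P0: store L6 := 18  ⟶  MI  (L6)  txn=BusRdX  M[L6]=10
step 8: P1: store L0 := 5  ⟶  IM  (L0)  txn=BusUpgr  M[L0]=7
step 9: P0: load  L1  ⟶  EI  (L1)  txn=BusRd  M[L1]=40
step 10: P0: store L6 := 12  ⟶  MI  (L6)  txn=∅  M[L6]=10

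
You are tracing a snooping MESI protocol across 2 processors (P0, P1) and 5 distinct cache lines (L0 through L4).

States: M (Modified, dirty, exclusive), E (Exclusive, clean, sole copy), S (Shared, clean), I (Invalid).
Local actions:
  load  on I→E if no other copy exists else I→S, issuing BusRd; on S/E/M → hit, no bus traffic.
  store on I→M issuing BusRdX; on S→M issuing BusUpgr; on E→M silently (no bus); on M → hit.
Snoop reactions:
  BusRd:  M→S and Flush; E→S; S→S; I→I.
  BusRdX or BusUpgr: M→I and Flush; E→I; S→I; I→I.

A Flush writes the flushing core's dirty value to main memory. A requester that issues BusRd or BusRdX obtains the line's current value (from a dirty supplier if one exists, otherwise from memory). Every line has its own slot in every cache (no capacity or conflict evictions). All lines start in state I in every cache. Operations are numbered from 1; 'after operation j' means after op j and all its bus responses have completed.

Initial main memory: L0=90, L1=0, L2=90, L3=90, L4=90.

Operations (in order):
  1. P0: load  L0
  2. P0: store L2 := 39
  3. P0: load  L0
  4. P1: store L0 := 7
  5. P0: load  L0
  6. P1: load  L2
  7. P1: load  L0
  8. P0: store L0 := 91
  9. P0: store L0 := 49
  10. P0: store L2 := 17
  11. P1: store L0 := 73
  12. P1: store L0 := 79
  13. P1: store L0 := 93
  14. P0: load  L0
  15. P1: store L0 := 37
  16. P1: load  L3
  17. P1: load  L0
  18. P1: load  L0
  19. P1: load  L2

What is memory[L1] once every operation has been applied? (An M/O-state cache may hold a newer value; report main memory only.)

memory[L1] = 0

1. P0: load  L0  bus=[BusRd]  L0: P0=E P1=I  mem[L0]=90
2. P0: store L2 := 39  bus=[BusRdX]  L2: P0=M P1=I  mem[L2]=90
3. P0: load  L0  bus=[-]  L0: P0=E P1=I  mem[L0]=90
4. P1: store L0 := 7  bus=[BusRdX]  L0: P0=I P1=M  mem[L0]=90
5. P0: load  L0  bus=[BusRd,Flush]  L0: P0=S P1=S  mem[L0]=7
6. P1: load  L2  bus=[BusRd,Flush]  L2: P0=S P1=S  mem[L2]=39
7. P1: load  L0  bus=[-]  L0: P0=S P1=S  mem[L0]=7
8. P0: store L0 := 91  bus=[BusUpgr]  L0: P0=M P1=I  mem[L0]=7
9. P0: store L0 := 49  bus=[-]  L0: P0=M P1=I  mem[L0]=7
10. P0: store L2 := 17  bus=[BusUpgr]  L2: P0=M P1=I  mem[L2]=39
11. P1: store L0 := 73  bus=[BusRdX,Flush]  L0: P0=I P1=M  mem[L0]=49
12. P1: store L0 := 79  bus=[-]  L0: P0=I P1=M  mem[L0]=49
13. P1: store L0 := 93  bus=[-]  L0: P0=I P1=M  mem[L0]=49
14. P0: load  L0  bus=[BusRd,Flush]  L0: P0=S P1=S  mem[L0]=93
15. P1: store L0 := 37  bus=[BusUpgr]  L0: P0=I P1=M  mem[L0]=93
16. P1: load  L3  bus=[BusRd]  L3: P0=I P1=E  mem[L3]=90
17. P1: load  L0  bus=[-]  L0: P0=I P1=M  mem[L0]=93
18. P1: load  L0  bus=[-]  L0: P0=I P1=M  mem[L0]=93
19. P1: load  L2  bus=[BusRd,Flush]  L2: P0=S P1=S  mem[L2]=17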